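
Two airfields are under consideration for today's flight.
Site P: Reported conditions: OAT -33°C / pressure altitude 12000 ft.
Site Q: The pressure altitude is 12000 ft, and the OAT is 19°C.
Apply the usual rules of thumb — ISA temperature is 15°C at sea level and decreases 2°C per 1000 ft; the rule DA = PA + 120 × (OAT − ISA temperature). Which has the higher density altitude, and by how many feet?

Site Q by 6240 ft

Site P: ISA temp = -9°C, deviation -24°C, DA = 12000 + 120 × (-24) = 9120 ft.
Site Q: ISA temp = -9°C, deviation +28°C, DA = 12000 + 120 × 28 = 15360 ft.
Site Q is higher by 15360 − 9120 = 6240 ft.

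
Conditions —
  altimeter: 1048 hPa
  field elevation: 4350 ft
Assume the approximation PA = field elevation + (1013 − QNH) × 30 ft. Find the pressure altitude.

3300 ft

Pressure correction = (1013 − 1048) × 30 = -1050 ft.
Pressure altitude = 4350 + (-1050) = 3300 ft.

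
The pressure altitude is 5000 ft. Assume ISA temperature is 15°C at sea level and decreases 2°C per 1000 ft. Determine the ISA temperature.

5°C

ISA temperature = 15 − 2 × (5000/1000) = 15 − 10 = 5°C.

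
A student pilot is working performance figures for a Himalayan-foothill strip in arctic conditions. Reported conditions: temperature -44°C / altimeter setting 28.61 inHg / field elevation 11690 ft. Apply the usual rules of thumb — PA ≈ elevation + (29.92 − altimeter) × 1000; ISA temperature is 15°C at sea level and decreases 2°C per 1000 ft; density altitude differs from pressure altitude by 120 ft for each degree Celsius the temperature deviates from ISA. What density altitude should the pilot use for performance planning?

9040 ft

Pressure altitude = 11690 + (29.92 − 28.61) × 1000 = 11690 + (+1310) = 13000 ft.
ISA temperature at 13000 ft = 15 − 2 × (13000/1000) = -11°C.
ISA deviation = -44 − (-11) = -33°C.
Density altitude = 13000 + 120 × (-33) = 9040 ft.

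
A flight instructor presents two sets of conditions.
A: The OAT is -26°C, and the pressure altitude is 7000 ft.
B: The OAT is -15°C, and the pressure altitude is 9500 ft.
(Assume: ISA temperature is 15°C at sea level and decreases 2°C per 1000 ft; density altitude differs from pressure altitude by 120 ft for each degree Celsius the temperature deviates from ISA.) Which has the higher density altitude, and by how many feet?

A: ISA temp = 1°C, deviation -27°C, DA = 7000 + 120 × (-27) = 3760 ft.
B: ISA temp = -4°C, deviation -11°C, DA = 9500 + 120 × (-11) = 8180 ft.
B is higher by 8180 − 3760 = 4420 ft.

B by 4420 ft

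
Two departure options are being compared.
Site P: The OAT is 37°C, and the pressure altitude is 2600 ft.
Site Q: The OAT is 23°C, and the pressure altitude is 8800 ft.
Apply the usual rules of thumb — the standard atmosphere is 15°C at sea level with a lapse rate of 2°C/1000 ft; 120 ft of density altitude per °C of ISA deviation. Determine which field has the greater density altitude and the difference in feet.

Site P: ISA temp = 9.8°C, deviation +27.2°C, DA = 2600 + 120 × 27.2 = 5864 ft.
Site Q: ISA temp = -2.6°C, deviation +25.6°C, DA = 8800 + 120 × 25.6 = 11872 ft.
Site Q is higher by 11872 − 5864 = 6008 ft.

Site Q by 6008 ft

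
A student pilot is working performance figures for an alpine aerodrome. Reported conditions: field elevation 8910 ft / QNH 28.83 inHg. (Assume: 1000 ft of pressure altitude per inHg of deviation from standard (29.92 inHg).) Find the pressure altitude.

Pressure correction = (29.92 − 28.83) × 1000 = +1090 ft.
Pressure altitude = 8910 + (+1090) = 10000 ft.

10000 ft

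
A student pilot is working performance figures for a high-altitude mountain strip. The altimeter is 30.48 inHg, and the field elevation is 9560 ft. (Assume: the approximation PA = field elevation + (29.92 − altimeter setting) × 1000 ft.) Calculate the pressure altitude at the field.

9000 ft

Pressure correction = (29.92 − 30.48) × 1000 = -560 ft.
Pressure altitude = 9560 + (-560) = 9000 ft.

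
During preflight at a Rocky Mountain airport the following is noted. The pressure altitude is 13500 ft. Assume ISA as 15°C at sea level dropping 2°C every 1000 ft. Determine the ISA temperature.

ISA temperature = 15 − 2 × (13500/1000) = 15 − 27 = -12°C.

-12°C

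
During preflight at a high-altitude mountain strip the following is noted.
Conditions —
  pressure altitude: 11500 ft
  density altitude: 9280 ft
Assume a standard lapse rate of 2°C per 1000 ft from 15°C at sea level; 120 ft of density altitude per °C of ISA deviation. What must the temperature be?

-26.5°C

Density altitude − pressure altitude = 9280 − 11500 = -2220 ft.
At 120 ft/°C that is an ISA deviation of -2220/120 = -18.5°C.
ISA temperature at 11500 ft = 15 − 2 × (11500/1000) = -8°C.
OAT = ISA + deviation = -8 + (-18.5) = -26.5°C.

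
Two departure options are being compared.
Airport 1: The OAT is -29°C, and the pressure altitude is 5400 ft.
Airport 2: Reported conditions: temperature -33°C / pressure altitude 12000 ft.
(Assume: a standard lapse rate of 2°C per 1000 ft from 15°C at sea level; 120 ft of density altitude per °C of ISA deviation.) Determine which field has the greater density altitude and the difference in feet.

Airport 2 by 7704 ft

Airport 1: ISA temp = 4.2°C, deviation -33.2°C, DA = 5400 + 120 × (-33.2) = 1416 ft.
Airport 2: ISA temp = -9°C, deviation -24°C, DA = 12000 + 120 × (-24) = 9120 ft.
Airport 2 is higher by 9120 − 1416 = 7704 ft.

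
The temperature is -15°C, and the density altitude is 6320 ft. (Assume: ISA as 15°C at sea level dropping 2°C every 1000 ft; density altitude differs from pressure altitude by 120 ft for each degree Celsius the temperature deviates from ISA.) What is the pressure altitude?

8000 ft

DA = PA + 120 × (OAT − (15 − 2·PA/1000)) = PA + 120·OAT − 1800 + 0.24·PA = 1.24·PA + 120·OAT − 1800.
So 1.24·PA = 6320 − 120 × (-15) + 1800 = 9920.
PA = 9920 / 1.24 = 8000 ft.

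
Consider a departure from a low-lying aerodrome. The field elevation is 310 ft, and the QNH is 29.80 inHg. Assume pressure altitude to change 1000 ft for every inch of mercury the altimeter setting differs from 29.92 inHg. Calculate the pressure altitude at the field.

Pressure correction = (29.92 − 29.80) × 1000 = +120 ft.
Pressure altitude = 310 + (+120) = 430 ft.

430 ft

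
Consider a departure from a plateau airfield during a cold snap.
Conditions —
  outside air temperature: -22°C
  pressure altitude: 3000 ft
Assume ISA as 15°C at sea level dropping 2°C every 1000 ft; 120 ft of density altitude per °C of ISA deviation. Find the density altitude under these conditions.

-720 ft

ISA temperature at 3000 ft = 15 − 2 × (3000/1000) = 9°C.
ISA deviation = -22 − 9 = -31°C.
Density altitude = 3000 + 120 × (-31) = 3000 + (-3720) = -720 ft.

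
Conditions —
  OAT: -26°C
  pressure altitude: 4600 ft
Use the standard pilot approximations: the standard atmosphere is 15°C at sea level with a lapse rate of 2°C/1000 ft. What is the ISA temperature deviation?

ISA temperature at 4600 ft = 15 − 2 × (4600/1000) = 5.8°C.
Deviation = OAT − ISA = -26 − 5.8 = -31.8°C.

ISA-31.8°C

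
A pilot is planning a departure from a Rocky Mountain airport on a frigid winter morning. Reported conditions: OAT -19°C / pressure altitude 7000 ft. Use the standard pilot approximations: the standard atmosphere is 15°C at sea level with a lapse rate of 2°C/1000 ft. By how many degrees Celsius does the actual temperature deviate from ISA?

ISA temperature at 7000 ft = 15 − 2 × (7000/1000) = 1°C.
Deviation = OAT − ISA = -19 − 1 = -20°C.

ISA-20°C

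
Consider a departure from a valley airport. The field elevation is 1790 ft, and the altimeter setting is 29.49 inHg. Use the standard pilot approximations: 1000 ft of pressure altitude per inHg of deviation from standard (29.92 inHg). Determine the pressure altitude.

2220 ft

Pressure correction = (29.92 − 29.49) × 1000 = +430 ft.
Pressure altitude = 1790 + (+430) = 2220 ft.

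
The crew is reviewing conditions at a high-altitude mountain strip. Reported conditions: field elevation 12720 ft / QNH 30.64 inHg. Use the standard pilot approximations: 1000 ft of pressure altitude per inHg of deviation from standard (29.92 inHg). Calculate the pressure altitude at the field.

Pressure correction = (29.92 − 30.64) × 1000 = -720 ft.
Pressure altitude = 12720 + (-720) = 12000 ft.

12000 ft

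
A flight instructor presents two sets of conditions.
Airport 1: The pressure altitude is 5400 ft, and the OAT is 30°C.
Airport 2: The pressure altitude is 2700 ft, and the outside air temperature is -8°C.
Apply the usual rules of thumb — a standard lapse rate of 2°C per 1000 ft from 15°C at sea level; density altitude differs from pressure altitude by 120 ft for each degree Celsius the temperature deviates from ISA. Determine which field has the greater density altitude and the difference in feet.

Airport 1 by 7908 ft

Airport 1: ISA temp = 4.2°C, deviation +25.8°C, DA = 5400 + 120 × 25.8 = 8496 ft.
Airport 2: ISA temp = 9.6°C, deviation -17.6°C, DA = 2700 + 120 × (-17.6) = 588 ft.
Airport 1 is higher by 8496 − 588 = 7908 ft.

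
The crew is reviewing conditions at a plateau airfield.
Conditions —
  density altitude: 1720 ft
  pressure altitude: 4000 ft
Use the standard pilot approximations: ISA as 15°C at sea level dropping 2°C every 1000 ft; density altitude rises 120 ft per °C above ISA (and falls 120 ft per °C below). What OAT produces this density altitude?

Density altitude − pressure altitude = 1720 − 4000 = -2280 ft.
At 120 ft/°C that is an ISA deviation of -2280/120 = -19°C.
ISA temperature at 4000 ft = 15 − 2 × (4000/1000) = 7°C.
OAT = ISA + deviation = 7 + (-19) = -12°C.

-12°C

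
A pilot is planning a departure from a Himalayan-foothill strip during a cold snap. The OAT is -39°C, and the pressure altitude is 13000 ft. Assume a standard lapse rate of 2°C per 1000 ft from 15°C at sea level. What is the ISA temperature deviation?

ISA-28°C

ISA temperature at 13000 ft = 15 − 2 × (13000/1000) = -11°C.
Deviation = OAT − ISA = -39 − (-11) = -28°C.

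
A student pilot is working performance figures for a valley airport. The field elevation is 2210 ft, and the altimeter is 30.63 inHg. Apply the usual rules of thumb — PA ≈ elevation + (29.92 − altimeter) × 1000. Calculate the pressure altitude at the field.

1500 ft

Pressure correction = (29.92 − 30.63) × 1000 = -710 ft.
Pressure altitude = 2210 + (-710) = 1500 ft.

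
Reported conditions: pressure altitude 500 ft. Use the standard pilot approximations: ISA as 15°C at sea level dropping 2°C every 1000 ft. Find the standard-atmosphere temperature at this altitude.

14°C

ISA temperature = 15 − 2 × (500/1000) = 15 − 1 = 14°C.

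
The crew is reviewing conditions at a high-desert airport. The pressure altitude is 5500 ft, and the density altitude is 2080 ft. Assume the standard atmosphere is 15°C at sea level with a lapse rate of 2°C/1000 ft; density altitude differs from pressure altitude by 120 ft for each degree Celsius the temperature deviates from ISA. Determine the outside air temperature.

-24.5°C

Density altitude − pressure altitude = 2080 − 5500 = -3420 ft.
At 120 ft/°C that is an ISA deviation of -3420/120 = -28.5°C.
ISA temperature at 5500 ft = 15 − 2 × (5500/1000) = 4°C.
OAT = ISA + deviation = 4 + (-28.5) = -24.5°C.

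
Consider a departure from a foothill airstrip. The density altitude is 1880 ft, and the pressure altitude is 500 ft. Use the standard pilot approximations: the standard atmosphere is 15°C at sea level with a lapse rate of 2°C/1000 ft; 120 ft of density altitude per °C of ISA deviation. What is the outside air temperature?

25.5°C

Density altitude − pressure altitude = 1880 − 500 = +1380 ft.
At 120 ft/°C that is an ISA deviation of 1380/120 = +11.5°C.
ISA temperature at 500 ft = 15 − 2 × (500/1000) = 14°C.
OAT = ISA + deviation = 14 + (+11.5) = 25.5°C.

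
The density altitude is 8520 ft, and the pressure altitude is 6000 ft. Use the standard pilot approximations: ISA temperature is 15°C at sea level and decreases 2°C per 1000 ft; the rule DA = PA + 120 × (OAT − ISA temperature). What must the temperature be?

Density altitude − pressure altitude = 8520 − 6000 = +2520 ft.
At 120 ft/°C that is an ISA deviation of 2520/120 = +21°C.
ISA temperature at 6000 ft = 15 − 2 × (6000/1000) = 3°C.
OAT = ISA + deviation = 3 + (+21) = 24°C.

24°C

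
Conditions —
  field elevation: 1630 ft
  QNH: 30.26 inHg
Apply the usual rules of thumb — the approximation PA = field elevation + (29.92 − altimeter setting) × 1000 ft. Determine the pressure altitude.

1290 ft

Pressure correction = (29.92 − 30.26) × 1000 = -340 ft.
Pressure altitude = 1630 + (-340) = 1290 ft.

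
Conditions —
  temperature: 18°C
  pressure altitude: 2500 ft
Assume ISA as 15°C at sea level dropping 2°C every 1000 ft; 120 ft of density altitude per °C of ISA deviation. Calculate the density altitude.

3460 ft

ISA temperature at 2500 ft = 15 − 2 × (2500/1000) = 10°C.
ISA deviation = 18 − 10 = +8°C.
Density altitude = 2500 + 120 × (8) = 2500 + (+960) = 3460 ft.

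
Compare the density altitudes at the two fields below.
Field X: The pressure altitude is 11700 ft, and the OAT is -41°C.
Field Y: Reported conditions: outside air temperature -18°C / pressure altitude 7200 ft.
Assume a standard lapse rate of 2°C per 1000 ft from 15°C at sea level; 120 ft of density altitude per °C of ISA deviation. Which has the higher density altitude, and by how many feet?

Field X: ISA temp = -8.4°C, deviation -32.6°C, DA = 11700 + 120 × (-32.6) = 7788 ft.
Field Y: ISA temp = 0.6°C, deviation -18.6°C, DA = 7200 + 120 × (-18.6) = 4968 ft.
Field X is higher by 7788 − 4968 = 2820 ft.

Field X by 2820 ft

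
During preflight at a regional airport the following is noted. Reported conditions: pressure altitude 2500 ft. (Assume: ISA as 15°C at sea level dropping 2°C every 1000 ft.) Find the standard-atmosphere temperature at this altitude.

ISA temperature = 15 − 2 × (2500/1000) = 15 − 5 = 10°C.

10°C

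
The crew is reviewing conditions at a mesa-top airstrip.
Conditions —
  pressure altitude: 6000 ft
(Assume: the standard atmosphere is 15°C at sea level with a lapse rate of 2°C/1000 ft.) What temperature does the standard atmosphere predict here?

3°C

ISA temperature = 15 − 2 × (6000/1000) = 15 − 12 = 3°C.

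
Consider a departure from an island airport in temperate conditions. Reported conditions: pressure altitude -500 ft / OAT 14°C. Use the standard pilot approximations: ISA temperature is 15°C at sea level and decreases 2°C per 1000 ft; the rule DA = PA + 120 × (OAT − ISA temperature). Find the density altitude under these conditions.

ISA temperature at -500 ft = 15 − 2 × (-500/1000) = 16°C.
ISA deviation = 14 − 16 = -2°C.
Density altitude = -500 + 120 × (-2) = -500 + (-240) = -740 ft.

-740 ft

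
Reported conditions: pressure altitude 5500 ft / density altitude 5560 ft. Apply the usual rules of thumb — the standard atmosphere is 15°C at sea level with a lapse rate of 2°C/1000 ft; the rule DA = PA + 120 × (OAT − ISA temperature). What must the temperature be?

4.5°C

Density altitude − pressure altitude = 5560 − 5500 = +60 ft.
At 120 ft/°C that is an ISA deviation of 60/120 = +0.5°C.
ISA temperature at 5500 ft = 15 − 2 × (5500/1000) = 4°C.
OAT = ISA + deviation = 4 + (+0.5) = 4.5°C.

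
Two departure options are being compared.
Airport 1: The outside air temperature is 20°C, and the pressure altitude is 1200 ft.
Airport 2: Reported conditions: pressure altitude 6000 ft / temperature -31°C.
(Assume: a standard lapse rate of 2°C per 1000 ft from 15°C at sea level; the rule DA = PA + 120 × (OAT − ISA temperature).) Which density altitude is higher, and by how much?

Airport 1: ISA temp = 12.6°C, deviation +7.4°C, DA = 1200 + 120 × 7.4 = 2088 ft.
Airport 2: ISA temp = 3°C, deviation -34°C, DA = 6000 + 120 × (-34) = 1920 ft.
Airport 1 is higher by 2088 − 1920 = 168 ft.

Airport 1 by 168 ft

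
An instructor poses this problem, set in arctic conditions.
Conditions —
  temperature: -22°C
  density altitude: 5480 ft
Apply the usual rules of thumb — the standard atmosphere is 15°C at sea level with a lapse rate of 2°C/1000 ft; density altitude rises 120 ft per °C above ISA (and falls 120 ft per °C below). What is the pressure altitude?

8000 ft

DA = PA + 120 × (OAT − (15 − 2·PA/1000)) = PA + 120·OAT − 1800 + 0.24·PA = 1.24·PA + 120·OAT − 1800.
So 1.24·PA = 5480 − 120 × (-22) + 1800 = 9920.
PA = 9920 / 1.24 = 8000 ft.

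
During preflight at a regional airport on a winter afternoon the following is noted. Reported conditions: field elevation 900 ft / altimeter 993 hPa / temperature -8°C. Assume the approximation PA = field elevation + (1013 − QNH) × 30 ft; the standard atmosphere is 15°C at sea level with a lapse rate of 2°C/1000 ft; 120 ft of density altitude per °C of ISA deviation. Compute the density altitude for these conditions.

Pressure altitude = 900 + (1013 − 993) × 30 = 900 + (+600) = 1500 ft.
ISA temperature at 1500 ft = 15 − 2 × (1500/1000) = 12°C.
ISA deviation = -8 − 12 = -20°C.
Density altitude = 1500 + 120 × (-20) = -900 ft.

-900 ft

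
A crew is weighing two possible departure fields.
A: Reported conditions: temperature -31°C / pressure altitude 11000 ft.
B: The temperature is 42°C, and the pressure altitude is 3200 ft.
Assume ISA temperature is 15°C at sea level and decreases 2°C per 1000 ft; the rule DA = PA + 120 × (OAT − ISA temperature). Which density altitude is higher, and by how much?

A: ISA temp = -7°C, deviation -24°C, DA = 11000 + 120 × (-24) = 8120 ft.
B: ISA temp = 8.6°C, deviation +33.4°C, DA = 3200 + 120 × 33.4 = 7208 ft.
A is higher by 8120 − 7208 = 912 ft.

A by 912 ft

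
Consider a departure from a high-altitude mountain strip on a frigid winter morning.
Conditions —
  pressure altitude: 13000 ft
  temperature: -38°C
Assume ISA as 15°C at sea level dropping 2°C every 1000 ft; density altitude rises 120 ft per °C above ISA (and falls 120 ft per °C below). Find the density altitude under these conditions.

9760 ft

ISA temperature at 13000 ft = 15 − 2 × (13000/1000) = -11°C.
ISA deviation = -38 − (-11) = -27°C.
Density altitude = 13000 + 120 × (-27) = 13000 + (-3240) = 9760 ft.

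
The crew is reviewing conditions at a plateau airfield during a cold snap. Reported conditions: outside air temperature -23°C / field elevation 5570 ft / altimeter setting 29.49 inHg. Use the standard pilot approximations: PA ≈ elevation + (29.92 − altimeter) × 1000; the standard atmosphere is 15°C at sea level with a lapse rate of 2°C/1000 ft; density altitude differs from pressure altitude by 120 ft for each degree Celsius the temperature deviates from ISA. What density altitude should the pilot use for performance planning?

Pressure altitude = 5570 + (29.92 − 29.49) × 1000 = 5570 + (+430) = 6000 ft.
ISA temperature at 6000 ft = 15 − 2 × (6000/1000) = 3°C.
ISA deviation = -23 − 3 = -26°C.
Density altitude = 6000 + 120 × (-26) = 2880 ft.

2880 ft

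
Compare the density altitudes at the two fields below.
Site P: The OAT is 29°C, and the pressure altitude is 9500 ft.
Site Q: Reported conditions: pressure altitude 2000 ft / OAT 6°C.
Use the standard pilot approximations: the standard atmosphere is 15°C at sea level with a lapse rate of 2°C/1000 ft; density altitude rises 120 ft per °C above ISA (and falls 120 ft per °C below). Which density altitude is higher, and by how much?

Site P by 12060 ft

Site P: ISA temp = -4°C, deviation +33°C, DA = 9500 + 120 × 33 = 13460 ft.
Site Q: ISA temp = 11°C, deviation -5°C, DA = 2000 + 120 × (-5) = 1400 ft.
Site P is higher by 13460 − 1400 = 12060 ft.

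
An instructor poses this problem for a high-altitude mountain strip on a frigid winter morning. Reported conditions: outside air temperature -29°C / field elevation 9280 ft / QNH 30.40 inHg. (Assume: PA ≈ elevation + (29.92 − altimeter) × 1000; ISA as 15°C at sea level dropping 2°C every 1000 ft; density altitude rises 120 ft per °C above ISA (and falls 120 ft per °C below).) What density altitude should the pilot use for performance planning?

5632 ft

Pressure altitude = 9280 + (29.92 − 30.40) × 1000 = 9280 + (-480) = 8800 ft.
ISA temperature at 8800 ft = 15 − 2 × (8800/1000) = -2.6°C.
ISA deviation = -29 − (-2.6) = -26.4°C.
Density altitude = 8800 + 120 × (-26.4) = 5632 ft.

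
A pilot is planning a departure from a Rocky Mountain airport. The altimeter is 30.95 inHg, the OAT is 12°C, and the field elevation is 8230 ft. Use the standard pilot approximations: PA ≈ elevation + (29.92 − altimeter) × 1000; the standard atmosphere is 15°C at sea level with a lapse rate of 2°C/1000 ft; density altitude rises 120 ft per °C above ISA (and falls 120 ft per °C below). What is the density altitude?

Pressure altitude = 8230 + (29.92 − 30.95) × 1000 = 8230 + (-1030) = 7200 ft.
ISA temperature at 7200 ft = 15 − 2 × (7200/1000) = 0.6°C.
ISA deviation = 12 − 0.6 = +11.4°C.
Density altitude = 7200 + 120 × (11.4) = 8568 ft.

8568 ft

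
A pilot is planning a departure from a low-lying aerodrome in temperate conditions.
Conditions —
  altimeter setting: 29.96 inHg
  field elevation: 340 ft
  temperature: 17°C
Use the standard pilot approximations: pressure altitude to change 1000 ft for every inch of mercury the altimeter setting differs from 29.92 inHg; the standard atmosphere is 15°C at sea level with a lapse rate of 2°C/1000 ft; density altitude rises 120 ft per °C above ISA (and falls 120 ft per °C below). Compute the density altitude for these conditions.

Pressure altitude = 340 + (29.92 − 29.96) × 1000 = 340 + (-40) = 300 ft.
ISA temperature at 300 ft = 15 − 2 × (300/1000) = 14.4°C.
ISA deviation = 17 − 14.4 = +2.6°C.
Density altitude = 300 + 120 × (2.6) = 612 ft.

612 ft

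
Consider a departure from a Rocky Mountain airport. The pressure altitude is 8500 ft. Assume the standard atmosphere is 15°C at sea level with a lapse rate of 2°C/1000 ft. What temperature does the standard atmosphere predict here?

-2°C

ISA temperature = 15 − 2 × (8500/1000) = 15 − 17 = -2°C.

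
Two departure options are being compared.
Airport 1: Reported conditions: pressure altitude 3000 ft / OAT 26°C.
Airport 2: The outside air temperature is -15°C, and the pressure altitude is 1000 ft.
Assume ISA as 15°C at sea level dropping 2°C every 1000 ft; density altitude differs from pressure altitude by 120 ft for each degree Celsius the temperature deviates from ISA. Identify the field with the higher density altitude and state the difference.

Airport 1 by 7400 ft

Airport 1: ISA temp = 9°C, deviation +17°C, DA = 3000 + 120 × 17 = 5040 ft.
Airport 2: ISA temp = 13°C, deviation -28°C, DA = 1000 + 120 × (-28) = -2360 ft.
Airport 1 is higher by 5040 − (-2360) = 7400 ft.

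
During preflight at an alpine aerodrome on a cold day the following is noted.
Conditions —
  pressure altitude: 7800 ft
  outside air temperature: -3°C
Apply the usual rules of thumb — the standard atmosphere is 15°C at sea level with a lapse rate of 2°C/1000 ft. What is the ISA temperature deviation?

ISA-2.4°C

ISA temperature at 7800 ft = 15 − 2 × (7800/1000) = -0.6°C.
Deviation = OAT − ISA = -3 − (-0.6) = -2.4°C.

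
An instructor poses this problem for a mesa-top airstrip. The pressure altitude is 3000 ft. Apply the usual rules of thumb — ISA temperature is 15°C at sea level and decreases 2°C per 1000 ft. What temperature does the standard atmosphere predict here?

9°C

ISA temperature = 15 − 2 × (3000/1000) = 15 − 6 = 9°C.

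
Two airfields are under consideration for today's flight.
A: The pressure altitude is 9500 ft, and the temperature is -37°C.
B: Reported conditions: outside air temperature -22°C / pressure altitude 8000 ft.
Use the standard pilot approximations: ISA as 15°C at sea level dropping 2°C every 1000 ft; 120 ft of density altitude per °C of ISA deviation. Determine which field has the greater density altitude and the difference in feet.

A: ISA temp = -4°C, deviation -33°C, DA = 9500 + 120 × (-33) = 5540 ft.
B: ISA temp = -1°C, deviation -21°C, DA = 8000 + 120 × (-21) = 5480 ft.
A is higher by 5540 − 5480 = 60 ft.

A by 60 ft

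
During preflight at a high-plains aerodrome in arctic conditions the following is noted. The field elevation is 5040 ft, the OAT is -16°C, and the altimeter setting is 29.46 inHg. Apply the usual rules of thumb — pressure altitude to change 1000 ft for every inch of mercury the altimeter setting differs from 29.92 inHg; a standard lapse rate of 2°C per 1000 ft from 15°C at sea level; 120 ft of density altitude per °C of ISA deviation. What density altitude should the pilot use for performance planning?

Pressure altitude = 5040 + (29.92 − 29.46) × 1000 = 5040 + (+460) = 5500 ft.
ISA temperature at 5500 ft = 15 − 2 × (5500/1000) = 4°C.
ISA deviation = -16 − 4 = -20°C.
Density altitude = 5500 + 120 × (-20) = 3100 ft.

3100 ft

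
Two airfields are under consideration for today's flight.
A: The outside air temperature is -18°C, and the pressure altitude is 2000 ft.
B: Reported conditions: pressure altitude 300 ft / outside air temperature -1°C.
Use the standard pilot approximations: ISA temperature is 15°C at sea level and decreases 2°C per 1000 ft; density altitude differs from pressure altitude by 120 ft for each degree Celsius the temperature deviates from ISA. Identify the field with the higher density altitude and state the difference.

A by 68 ft

A: ISA temp = 11°C, deviation -29°C, DA = 2000 + 120 × (-29) = -1480 ft.
B: ISA temp = 14.4°C, deviation -15.4°C, DA = 300 + 120 × (-15.4) = -1548 ft.
A is higher by -1480 − (-1548) = 68 ft.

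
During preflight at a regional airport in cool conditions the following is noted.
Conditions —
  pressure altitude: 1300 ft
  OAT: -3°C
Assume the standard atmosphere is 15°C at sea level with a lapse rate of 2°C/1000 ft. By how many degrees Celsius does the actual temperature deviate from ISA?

ISA-15.4°C

ISA temperature at 1300 ft = 15 − 2 × (1300/1000) = 12.4°C.
Deviation = OAT − ISA = -3 − 12.4 = -15.4°C.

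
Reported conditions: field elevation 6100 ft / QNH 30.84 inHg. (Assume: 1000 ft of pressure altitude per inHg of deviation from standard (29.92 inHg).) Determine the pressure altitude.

Pressure correction = (29.92 − 30.84) × 1000 = -920 ft.
Pressure altitude = 6100 + (-920) = 5180 ft.

5180 ft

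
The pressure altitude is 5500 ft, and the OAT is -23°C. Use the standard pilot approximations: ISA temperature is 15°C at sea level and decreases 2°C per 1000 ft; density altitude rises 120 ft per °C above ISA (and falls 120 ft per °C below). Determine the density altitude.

ISA temperature at 5500 ft = 15 − 2 × (5500/1000) = 4°C.
ISA deviation = -23 − 4 = -27°C.
Density altitude = 5500 + 120 × (-27) = 5500 + (-3240) = 2260 ft.

2260 ft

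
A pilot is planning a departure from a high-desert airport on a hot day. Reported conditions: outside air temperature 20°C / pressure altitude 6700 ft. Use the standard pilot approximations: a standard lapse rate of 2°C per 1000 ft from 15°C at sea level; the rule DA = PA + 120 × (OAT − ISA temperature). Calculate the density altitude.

8908 ft

ISA temperature at 6700 ft = 15 − 2 × (6700/1000) = 1.6°C.
ISA deviation = 20 − 1.6 = +18.4°C.
Density altitude = 6700 + 120 × (18.4) = 6700 + (+2208) = 8908 ft.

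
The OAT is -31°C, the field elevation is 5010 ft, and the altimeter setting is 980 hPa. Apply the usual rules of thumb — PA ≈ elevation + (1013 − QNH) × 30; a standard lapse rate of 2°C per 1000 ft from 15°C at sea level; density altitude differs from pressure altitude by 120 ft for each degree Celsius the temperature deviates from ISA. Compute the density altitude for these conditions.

Pressure altitude = 5010 + (1013 − 980) × 30 = 5010 + (+990) = 6000 ft.
ISA temperature at 6000 ft = 15 − 2 × (6000/1000) = 3°C.
ISA deviation = -31 − 3 = -34°C.
Density altitude = 6000 + 120 × (-34) = 1920 ft.

1920 ft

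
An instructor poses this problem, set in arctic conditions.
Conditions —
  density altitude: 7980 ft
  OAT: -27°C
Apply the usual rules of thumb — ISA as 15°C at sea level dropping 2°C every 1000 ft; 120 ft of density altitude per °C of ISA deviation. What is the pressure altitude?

DA = PA + 120 × (OAT − (15 − 2·PA/1000)) = PA + 120·OAT − 1800 + 0.24·PA = 1.24·PA + 120·OAT − 1800.
So 1.24·PA = 7980 − 120 × (-27) + 1800 = 13020.
PA = 13020 / 1.24 = 10500 ft.

10500 ft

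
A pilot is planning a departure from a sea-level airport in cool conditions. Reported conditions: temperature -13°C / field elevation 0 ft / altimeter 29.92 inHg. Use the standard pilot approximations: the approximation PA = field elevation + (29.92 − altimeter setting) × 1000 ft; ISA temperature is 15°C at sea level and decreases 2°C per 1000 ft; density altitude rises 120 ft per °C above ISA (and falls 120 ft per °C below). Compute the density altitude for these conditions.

Pressure altitude = 0 + (29.92 − 29.92) × 1000 = 0 + (0) = 0 ft.
ISA temperature at 0 ft = 15 − 2 × (0/1000) = 15°C.
ISA deviation = -13 − 15 = -28°C.
Density altitude = 0 + 120 × (-28) = -3360 ft.

-3360 ft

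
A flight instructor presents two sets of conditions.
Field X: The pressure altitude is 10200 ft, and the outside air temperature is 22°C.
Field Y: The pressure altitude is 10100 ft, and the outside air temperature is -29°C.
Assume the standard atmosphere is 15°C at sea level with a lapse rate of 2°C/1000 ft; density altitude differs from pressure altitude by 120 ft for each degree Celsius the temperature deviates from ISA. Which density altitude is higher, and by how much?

Field X: ISA temp = -5.4°C, deviation +27.4°C, DA = 10200 + 120 × 27.4 = 13488 ft.
Field Y: ISA temp = -5.2°C, deviation -23.8°C, DA = 10100 + 120 × (-23.8) = 7244 ft.
Field X is higher by 13488 − 7244 = 6244 ft.

Field X by 6244 ft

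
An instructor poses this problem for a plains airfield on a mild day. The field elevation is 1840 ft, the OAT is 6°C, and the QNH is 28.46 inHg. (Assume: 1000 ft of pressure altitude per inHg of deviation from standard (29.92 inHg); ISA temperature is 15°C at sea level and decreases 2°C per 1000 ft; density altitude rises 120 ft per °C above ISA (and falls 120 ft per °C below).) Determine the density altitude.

Pressure altitude = 1840 + (29.92 − 28.46) × 1000 = 1840 + (+1460) = 3300 ft.
ISA temperature at 3300 ft = 15 − 2 × (3300/1000) = 8.4°C.
ISA deviation = 6 − 8.4 = -2.4°C.
Density altitude = 3300 + 120 × (-2.4) = 3012 ft.

3012 ft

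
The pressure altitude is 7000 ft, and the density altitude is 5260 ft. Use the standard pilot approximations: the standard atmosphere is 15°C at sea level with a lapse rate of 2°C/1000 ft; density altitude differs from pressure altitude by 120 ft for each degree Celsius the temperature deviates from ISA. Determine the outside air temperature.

Density altitude − pressure altitude = 5260 − 7000 = -1740 ft.
At 120 ft/°C that is an ISA deviation of -1740/120 = -14.5°C.
ISA temperature at 7000 ft = 15 − 2 × (7000/1000) = 1°C.
OAT = ISA + deviation = 1 + (-14.5) = -13.5°C.

-13.5°C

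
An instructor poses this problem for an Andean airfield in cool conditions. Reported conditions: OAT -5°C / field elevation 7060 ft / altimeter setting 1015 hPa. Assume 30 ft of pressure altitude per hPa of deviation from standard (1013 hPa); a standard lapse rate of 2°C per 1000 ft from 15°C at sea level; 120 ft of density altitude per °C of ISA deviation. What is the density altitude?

Pressure altitude = 7060 + (1013 − 1015) × 30 = 7060 + (-60) = 7000 ft.
ISA temperature at 7000 ft = 15 − 2 × (7000/1000) = 1°C.
ISA deviation = -5 − 1 = -6°C.
Density altitude = 7000 + 120 × (-6) = 6280 ft.

6280 ft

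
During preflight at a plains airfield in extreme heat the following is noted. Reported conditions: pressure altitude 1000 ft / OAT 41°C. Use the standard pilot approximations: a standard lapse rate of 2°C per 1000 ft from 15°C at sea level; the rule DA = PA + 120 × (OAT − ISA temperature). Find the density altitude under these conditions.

ISA temperature at 1000 ft = 15 − 2 × (1000/1000) = 13°C.
ISA deviation = 41 − 13 = +28°C.
Density altitude = 1000 + 120 × (28) = 1000 + (+3360) = 4360 ft.

4360 ft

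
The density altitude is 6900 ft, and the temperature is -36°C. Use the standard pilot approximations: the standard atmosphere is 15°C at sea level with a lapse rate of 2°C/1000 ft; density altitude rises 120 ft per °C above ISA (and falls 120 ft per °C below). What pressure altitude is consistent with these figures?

DA = PA + 120 × (OAT − (15 − 2·PA/1000)) = PA + 120·OAT − 1800 + 0.24·PA = 1.24·PA + 120·OAT − 1800.
So 1.24·PA = 6900 − 120 × (-36) + 1800 = 13020.
PA = 13020 / 1.24 = 10500 ft.

10500 ft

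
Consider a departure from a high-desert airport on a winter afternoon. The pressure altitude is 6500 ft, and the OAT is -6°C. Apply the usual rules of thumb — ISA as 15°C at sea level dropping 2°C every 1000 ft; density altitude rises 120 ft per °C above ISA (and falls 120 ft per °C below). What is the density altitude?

5540 ft

ISA temperature at 6500 ft = 15 − 2 × (6500/1000) = 2°C.
ISA deviation = -6 − 2 = -8°C.
Density altitude = 6500 + 120 × (-8) = 6500 + (-960) = 5540 ft.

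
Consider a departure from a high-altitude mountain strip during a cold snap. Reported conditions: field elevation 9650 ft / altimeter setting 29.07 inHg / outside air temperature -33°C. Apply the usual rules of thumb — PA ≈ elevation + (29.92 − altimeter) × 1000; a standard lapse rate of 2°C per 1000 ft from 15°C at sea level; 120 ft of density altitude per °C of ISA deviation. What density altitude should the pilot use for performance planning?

Pressure altitude = 9650 + (29.92 − 29.07) × 1000 = 9650 + (+850) = 10500 ft.
ISA temperature at 10500 ft = 15 − 2 × (10500/1000) = -6°C.
ISA deviation = -33 − (-6) = -27°C.
Density altitude = 10500 + 120 × (-27) = 7260 ft.

7260 ft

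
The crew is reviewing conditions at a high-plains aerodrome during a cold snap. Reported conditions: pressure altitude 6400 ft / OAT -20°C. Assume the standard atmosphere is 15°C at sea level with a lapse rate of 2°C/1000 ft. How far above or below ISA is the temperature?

ISA temperature at 6400 ft = 15 − 2 × (6400/1000) = 2.2°C.
Deviation = OAT − ISA = -20 − 2.2 = -22.2°C.

ISA-22.2°C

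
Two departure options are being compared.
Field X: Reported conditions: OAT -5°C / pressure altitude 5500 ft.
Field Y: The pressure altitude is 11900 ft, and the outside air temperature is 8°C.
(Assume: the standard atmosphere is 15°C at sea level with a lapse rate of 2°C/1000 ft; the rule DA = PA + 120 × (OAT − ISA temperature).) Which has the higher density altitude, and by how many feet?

Field X: ISA temp = 4°C, deviation -9°C, DA = 5500 + 120 × (-9) = 4420 ft.
Field Y: ISA temp = -8.8°C, deviation +16.8°C, DA = 11900 + 120 × 16.8 = 13916 ft.
Field Y is higher by 13916 − 4420 = 9496 ft.

Field Y by 9496 ft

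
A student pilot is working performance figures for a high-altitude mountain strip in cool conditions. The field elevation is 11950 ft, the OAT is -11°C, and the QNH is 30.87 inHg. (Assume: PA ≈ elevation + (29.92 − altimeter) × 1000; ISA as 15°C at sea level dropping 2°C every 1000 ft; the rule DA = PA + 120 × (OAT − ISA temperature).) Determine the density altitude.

10520 ft

Pressure altitude = 11950 + (29.92 − 30.87) × 1000 = 11950 + (-950) = 11000 ft.
ISA temperature at 11000 ft = 15 − 2 × (11000/1000) = -7°C.
ISA deviation = -11 − (-7) = -4°C.
Density altitude = 11000 + 120 × (-4) = 10520 ft.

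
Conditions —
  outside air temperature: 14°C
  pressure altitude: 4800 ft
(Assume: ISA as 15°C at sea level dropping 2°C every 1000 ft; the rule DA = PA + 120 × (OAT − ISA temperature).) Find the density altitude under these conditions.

5832 ft

ISA temperature at 4800 ft = 15 − 2 × (4800/1000) = 5.4°C.
ISA deviation = 14 − 5.4 = +8.6°C.
Density altitude = 4800 + 120 × (8.6) = 4800 + (+1032) = 5832 ft.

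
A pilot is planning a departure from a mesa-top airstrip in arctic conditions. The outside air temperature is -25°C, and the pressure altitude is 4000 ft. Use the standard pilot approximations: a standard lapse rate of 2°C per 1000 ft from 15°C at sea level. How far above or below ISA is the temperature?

ISA temperature at 4000 ft = 15 − 2 × (4000/1000) = 7°C.
Deviation = OAT − ISA = -25 − 7 = -32°C.

ISA-32°C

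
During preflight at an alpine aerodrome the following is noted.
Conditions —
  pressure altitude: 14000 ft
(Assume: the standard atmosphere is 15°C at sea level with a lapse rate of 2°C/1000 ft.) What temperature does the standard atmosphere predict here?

-13°C

ISA temperature = 15 − 2 × (14000/1000) = 15 − 28 = -13°C.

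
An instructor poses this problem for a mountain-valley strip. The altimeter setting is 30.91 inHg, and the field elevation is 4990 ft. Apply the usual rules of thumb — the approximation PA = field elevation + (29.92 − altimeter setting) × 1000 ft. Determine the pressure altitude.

Pressure correction = (29.92 − 30.91) × 1000 = -990 ft.
Pressure altitude = 4990 + (-990) = 4000 ft.

4000 ft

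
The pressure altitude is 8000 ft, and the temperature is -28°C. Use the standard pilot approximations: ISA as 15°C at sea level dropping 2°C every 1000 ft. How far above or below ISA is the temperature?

ISA-27°C

ISA temperature at 8000 ft = 15 − 2 × (8000/1000) = -1°C.
Deviation = OAT − ISA = -28 − (-1) = -27°C.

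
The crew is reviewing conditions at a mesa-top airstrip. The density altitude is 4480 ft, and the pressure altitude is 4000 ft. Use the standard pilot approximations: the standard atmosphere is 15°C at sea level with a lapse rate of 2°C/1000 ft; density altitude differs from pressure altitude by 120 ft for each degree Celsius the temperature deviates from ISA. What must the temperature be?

11°C

Density altitude − pressure altitude = 4480 − 4000 = +480 ft.
At 120 ft/°C that is an ISA deviation of 480/120 = +4°C.
ISA temperature at 4000 ft = 15 − 2 × (4000/1000) = 7°C.
OAT = ISA + deviation = 7 + (+4) = 11°C.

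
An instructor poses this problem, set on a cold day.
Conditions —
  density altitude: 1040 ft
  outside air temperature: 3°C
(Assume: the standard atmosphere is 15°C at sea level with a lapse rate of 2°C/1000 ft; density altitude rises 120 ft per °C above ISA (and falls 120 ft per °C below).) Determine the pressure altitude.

2000 ft

DA = PA + 120 × (OAT − (15 − 2·PA/1000)) = PA + 120·OAT − 1800 + 0.24·PA = 1.24·PA + 120·OAT − 1800.
So 1.24·PA = 1040 − 120 × 3 + 1800 = 2480.
PA = 2480 / 1.24 = 2000 ft.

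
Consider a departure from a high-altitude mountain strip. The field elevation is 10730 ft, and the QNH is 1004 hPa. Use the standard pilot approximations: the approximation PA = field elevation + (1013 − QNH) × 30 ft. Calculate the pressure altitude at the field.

Pressure correction = (1013 − 1004) × 30 = +270 ft.
Pressure altitude = 10730 + (+270) = 11000 ft.

11000 ft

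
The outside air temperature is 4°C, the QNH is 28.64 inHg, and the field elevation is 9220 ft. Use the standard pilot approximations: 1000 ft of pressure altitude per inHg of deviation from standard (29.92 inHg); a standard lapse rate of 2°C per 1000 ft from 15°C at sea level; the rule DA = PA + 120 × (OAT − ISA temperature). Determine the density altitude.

Pressure altitude = 9220 + (29.92 − 28.64) × 1000 = 9220 + (+1280) = 10500 ft.
ISA temperature at 10500 ft = 15 − 2 × (10500/1000) = -6°C.
ISA deviation = 4 − (-6) = +10°C.
Density altitude = 10500 + 120 × (10) = 11700 ft.

11700 ft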